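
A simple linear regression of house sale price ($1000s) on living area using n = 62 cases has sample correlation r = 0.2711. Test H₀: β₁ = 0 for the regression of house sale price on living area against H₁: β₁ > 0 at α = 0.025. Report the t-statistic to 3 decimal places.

t = r·√(n − 2)/√(1 − r²) = 0.2711·√60/√0.926505 = 2.182.
df = n − 2 = 60.
One-sided p ≈ 0.0165, which is < 0.025, so reject H₀.
There is evidence of a linear association between living area and house sale price.

t = 2.182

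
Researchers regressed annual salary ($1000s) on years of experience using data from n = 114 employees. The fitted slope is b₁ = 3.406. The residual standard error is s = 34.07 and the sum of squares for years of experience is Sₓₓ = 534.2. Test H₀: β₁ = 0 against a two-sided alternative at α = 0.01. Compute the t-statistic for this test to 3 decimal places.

t = 2.311

SE(b₁) = s/√Sₓₓ = 34.07/√534.2 = 1.47408.
t = 3.406 / 1.47408 = 2.311.
df = n − 2 = 112.
Two-sided p ≈ 0.0227, which is ≥ 0.01, so fail to reject H₀.
The data do not give significant evidence of an association between years of experience and annual salary.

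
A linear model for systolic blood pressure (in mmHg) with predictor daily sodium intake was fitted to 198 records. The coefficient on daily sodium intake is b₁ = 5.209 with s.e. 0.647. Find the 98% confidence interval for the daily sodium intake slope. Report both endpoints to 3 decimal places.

(3.691, 6.727)

df = n − 2 = 198 − 2 = 196.
t* = t_{0.01, 196} = 2.345524.
Margin = t* × SE = 2.345524 × 0.647 = 1.51755.
CI: 5.209 ± 1.51755 → (3.691, 6.727).
With 98% confidence, each one-unit increase in daily sodium intake is associated with a change of between 3.691 and 6.727 mmHg in systolic blood pressure.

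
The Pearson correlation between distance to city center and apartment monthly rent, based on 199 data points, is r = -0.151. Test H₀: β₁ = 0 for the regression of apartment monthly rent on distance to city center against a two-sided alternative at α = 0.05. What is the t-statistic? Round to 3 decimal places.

t = -2.144

t = r·√(n − 2)/√(1 − r²) = -0.151·√197/√0.977199 = -2.144.
df = n − 2 = 197.
Two-sided p ≈ 0.0333, which is < 0.05, so reject H₀.
There is evidence of a linear association between distance to city center and apartment monthly rent.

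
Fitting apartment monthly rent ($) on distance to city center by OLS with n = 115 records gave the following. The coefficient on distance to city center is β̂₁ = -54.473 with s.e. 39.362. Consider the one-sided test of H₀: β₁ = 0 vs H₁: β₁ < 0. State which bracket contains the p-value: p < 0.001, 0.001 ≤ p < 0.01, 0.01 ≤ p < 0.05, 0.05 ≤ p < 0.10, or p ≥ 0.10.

0.05 ≤ p < 0.10

t = -54.473 / 39.362 = -1.384.
df = n − 2 = 115 − 2 = 113.
One-sided p = P(T_{113} < t) ≈ 0.0846.
So 0.05 ≤ p < 0.10.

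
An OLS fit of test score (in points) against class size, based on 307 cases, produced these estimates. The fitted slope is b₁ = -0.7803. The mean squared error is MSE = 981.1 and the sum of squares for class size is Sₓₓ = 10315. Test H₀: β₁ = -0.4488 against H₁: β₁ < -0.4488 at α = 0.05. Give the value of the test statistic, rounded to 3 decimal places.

SE(b₁) = √(MSE/Sₓₓ) = √(981.1/10315) = 0.308405.
t = (-0.7803 − (-0.4488)) / 0.308405 = -1.075.
df = n − 2 = 305.
One-sided p ≈ 0.1416, which is ≥ 0.05, so fail to reject H₀.
The data do not give significant evidence that the true slope on class size is below -0.4488 points per unit.

t = -1.075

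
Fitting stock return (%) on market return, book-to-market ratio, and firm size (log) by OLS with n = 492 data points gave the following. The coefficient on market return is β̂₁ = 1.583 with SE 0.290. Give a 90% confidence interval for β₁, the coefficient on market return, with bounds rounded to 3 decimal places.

(1.105, 2.061)

df = n − k − 1 = 492 − 3 − 1 = 488.
t* = t_{0.05, 488} = 1.647982.
Margin = t* × SE = 1.647982 × 0.290 = 0.47791.
CI: 1.583 ± 0.47791 → (1.105, 2.061).
With 90% confidence, each one-unit increase in market return is associated with a change of between 1.105 and 2.061 % in stock return, holding the other predictors fixed.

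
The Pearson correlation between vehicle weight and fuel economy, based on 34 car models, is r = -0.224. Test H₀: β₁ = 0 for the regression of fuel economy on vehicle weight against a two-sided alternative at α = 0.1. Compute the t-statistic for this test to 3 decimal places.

t = -1.300

t = r·√(n − 2)/√(1 − r²) = -0.224·√32/√0.949824 = -1.300.
df = n − 2 = 32.
Two-sided p ≈ 0.2028, which is ≥ 0.1, so fail to reject H₀.
The data do not give significant evidence of a linear association between vehicle weight and fuel economy.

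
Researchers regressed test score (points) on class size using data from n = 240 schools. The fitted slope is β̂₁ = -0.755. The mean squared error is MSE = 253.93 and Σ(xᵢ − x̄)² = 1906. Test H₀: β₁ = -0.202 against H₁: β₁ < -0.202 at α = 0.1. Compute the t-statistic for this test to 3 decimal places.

SE(β̂₁) = √(MSE/Sₓₓ) = √(253.93/1906) = 0.365002.
t = (-0.755 − (-0.202)) / 0.365002 = -1.515.
df = n − 2 = 238.
One-sided p ≈ 0.0655, which is < 0.1, so reject H₀.
There is evidence that the true slope on class size is below -0.202 points per unit.

t = -1.515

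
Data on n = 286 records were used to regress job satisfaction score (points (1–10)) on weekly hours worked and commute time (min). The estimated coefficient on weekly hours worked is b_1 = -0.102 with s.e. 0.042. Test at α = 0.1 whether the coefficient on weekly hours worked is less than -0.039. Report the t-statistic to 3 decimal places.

t = -1.500

H₀: β₁ = -0.039 vs H₁: β₁ < -0.039.
t = (b_1 − β₁⁰)/SE = (-0.102 − (-0.039)) / 0.042 = -1.500.
df = n − k − 1 = 286 − 2 − 1 = 283.
One-sided p ≈ 0.0674, which is < 0.1, so reject H₀.
There is evidence that the true slope on weekly hours worked is below -0.039 points (1–10) per unit, holding the other predictors fixed.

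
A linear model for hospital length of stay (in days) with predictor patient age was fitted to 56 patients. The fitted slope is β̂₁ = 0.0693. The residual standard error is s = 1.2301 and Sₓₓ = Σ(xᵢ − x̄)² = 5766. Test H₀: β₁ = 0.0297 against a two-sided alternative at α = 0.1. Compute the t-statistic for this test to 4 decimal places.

SE(β̂₁) = s/√Sₓₓ = 1.2301/√5766 = 0.0161996.
t = (0.0693 − 0.0297) / 0.0161996 = 2.4445.
df = n − 2 = 54.
Two-sided p ≈ 0.0178, which is < 0.1, so reject H₀.
There is evidence that the true slope on patient age differs from 0.0297 days per unit.

t = 2.4445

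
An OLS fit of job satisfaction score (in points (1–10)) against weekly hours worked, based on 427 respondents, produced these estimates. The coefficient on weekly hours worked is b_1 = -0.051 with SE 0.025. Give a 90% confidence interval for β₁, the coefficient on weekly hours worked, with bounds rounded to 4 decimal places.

(-0.0922, -0.0098)

df = n − 2 = 427 − 2 = 425.
t* = t_{0.05, 425} = 1.648447.
Margin = t* × SE = 1.648447 × 0.025 = 0.041211.
CI: -0.051 ± 0.041211 → (-0.0922, -0.0098).
With 90% confidence, each one-unit increase in weekly hours worked is associated with a change of between -0.0922 and -0.0098 points (1–10) in job satisfaction score.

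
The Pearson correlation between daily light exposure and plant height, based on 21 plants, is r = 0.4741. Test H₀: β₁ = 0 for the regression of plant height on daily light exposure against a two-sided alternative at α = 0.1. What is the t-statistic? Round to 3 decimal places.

t = r·√(n − 2)/√(1 − r²) = 0.4741·√19/√0.775229 = 2.347.
df = n − 2 = 19.
Two-sided p ≈ 0.0299, which is < 0.1, so reject H₀.
There is evidence of a linear association between daily light exposure and plant height.

t = 2.347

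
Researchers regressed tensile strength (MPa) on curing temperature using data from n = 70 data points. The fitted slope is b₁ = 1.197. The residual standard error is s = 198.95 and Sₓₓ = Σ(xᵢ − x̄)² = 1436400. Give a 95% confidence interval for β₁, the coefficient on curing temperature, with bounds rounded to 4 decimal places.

(0.8658, 1.5282)

SE(b₁) = s/√Sₓₓ = 198.95/√1436400 = 0.165999.
df = n − 2 = 68.
t* = t_{0.025, 68} = 1.995469.
Margin = t* × SE = 1.995469 × 0.165999 = 0.331246.
CI: 1.197 ± 0.331246 → (0.8658, 1.5282).
With 95% confidence, each one-unit increase in curing temperature is associated with a change of between 0.8658 and 1.5282 MPa in tensile strength.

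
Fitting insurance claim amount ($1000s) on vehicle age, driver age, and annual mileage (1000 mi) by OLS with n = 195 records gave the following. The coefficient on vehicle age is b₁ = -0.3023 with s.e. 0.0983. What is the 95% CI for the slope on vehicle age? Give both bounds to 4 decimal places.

df = n − k − 1 = 195 − 3 − 1 = 191.
t* = t_{0.025, 191} = 1.972462.
Margin = t* × SE = 1.972462 × 0.0983 = 0.193893.
CI: -0.3023 ± 0.193893 → (-0.4962, -0.1084).
With 95% confidence, each one-unit increase in vehicle age is associated with a change of between -0.4962 and -0.1084 $1000s in insurance claim amount, holding the other predictors fixed.

(-0.4962, -0.1084)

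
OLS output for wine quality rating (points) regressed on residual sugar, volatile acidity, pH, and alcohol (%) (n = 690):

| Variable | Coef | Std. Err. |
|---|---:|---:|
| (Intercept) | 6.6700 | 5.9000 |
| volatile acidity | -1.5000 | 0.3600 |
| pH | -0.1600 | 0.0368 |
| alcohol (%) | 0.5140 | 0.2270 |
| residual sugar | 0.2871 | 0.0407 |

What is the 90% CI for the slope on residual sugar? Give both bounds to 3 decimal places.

(0.220, 0.354)

Read off: b = 0.2871, SE = 0.0407 for residual sugar.
df = n − k − 1 = 690 − 4 − 1 = 685.
t* = t_{0.05, 685} = 1.647081.
Margin = t* × SE = 1.647081 × 0.0407 = 0.06704.
CI: 0.2871 ± 0.06704 → (0.220, 0.354).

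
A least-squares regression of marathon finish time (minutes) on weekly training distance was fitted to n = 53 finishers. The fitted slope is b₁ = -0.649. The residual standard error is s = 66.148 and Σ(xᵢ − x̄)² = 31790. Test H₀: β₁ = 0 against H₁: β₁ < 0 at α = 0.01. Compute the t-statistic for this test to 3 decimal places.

SE(b₁) = s/√Sₓₓ = 66.148/√31790 = 0.370998.
t = -0.649 / 0.370998 = -1.749.
df = n − 2 = 51.
One-sided p ≈ 0.0431, which is ≥ 0.01, so fail to reject H₀.
The data do not give significant evidence that the true slope on weekly training distance is negative.

t = -1.749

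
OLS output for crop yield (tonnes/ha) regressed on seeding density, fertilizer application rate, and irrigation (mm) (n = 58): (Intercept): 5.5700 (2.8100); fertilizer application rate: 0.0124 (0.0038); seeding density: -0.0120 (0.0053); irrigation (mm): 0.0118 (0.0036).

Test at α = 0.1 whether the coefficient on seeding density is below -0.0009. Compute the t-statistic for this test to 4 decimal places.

t = -2.0943

Read off: b = -0.0120, SE = 0.0053 for seeding density.
H₀: β₁ = -0.0009 vs H₁: β₁ < -0.0009.
t = (-0.0120 − (-0.0009)) / 0.0053 = -2.0943.
df = n − k − 1 = 58 − 3 − 1 = 54.
One-sided p ≈ 0.0205, which is < 0.1, so reject H₀.
There is evidence that the true slope on seeding density is below -0.0009 tonnes/ha per unit, holding the other predictors fixed.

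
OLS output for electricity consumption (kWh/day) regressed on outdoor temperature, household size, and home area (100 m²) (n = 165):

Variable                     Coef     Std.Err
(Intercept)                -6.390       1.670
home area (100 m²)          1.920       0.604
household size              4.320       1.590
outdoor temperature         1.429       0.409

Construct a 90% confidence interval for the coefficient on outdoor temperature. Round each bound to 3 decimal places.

(0.752, 2.106)

Read off: b = 1.429, SE = 0.409 for outdoor temperature.
df = n − k − 1 = 165 − 3 − 1 = 161.
t* = t_{0.05, 161} = 1.654373.
Margin = t* × SE = 1.654373 × 0.409 = 0.67664.
CI: 1.429 ± 0.67664 → (0.752, 2.106).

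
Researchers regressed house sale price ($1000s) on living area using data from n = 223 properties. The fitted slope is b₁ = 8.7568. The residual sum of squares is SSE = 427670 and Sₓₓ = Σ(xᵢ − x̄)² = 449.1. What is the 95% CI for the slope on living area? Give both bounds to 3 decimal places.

(4.666, 12.848)

MSE = SSE/(n − 2) = 427670/221 = 1935.16.
SE(b₁) = √(MSE/Sₓₓ) = √(1935.16/449.1) = 2.07581.
df = n − 2 = 221.
t* = t_{0.025, 221} = 1.970756.
Margin = t* × SE = 1.970756 × 2.07581 = 4.09091.
CI: 8.7568 ± 4.09091 → (4.666, 12.848).
With 95% confidence, each one-unit increase in living area is associated with a change of between 4.666 and 12.848 $1000s in house sale price.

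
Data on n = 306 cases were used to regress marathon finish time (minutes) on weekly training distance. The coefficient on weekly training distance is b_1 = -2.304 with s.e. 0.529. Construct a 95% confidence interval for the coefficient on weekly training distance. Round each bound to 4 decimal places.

df = n − 2 = 306 − 2 = 304.
t* = t_{0.025, 304} = 1.967798.
Margin = t* × SE = 1.967798 × 0.529 = 1.040965.
CI: -2.304 ± 1.040965 → (-3.3450, -1.2630).
With 95% confidence, each one-unit increase in weekly training distance is associated with a change of between -3.3450 and -1.2630 minutes in marathon finish time.

(-3.3450, -1.2630)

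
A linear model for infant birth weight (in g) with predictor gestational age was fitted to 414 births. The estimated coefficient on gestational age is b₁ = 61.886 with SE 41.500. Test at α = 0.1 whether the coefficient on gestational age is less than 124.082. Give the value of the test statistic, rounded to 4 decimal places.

H₀: β₁ = 124.082 vs H₁: β₁ < 124.082.
t = (b₁ − β₁⁰)/SE = (61.886 − 124.082) / 41.500 = -1.4987.
df = n − 2 = 414 − 2 = 412.
One-sided p ≈ 0.0674, which is < 0.1, so reject H₀.
There is evidence that the true slope on gestational age is below 124.082 g per unit.

t = -1.4987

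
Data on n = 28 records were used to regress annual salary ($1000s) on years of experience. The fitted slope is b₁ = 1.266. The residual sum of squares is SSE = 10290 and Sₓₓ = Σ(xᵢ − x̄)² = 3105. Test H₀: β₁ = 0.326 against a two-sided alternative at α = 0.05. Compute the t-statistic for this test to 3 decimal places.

MSE = SSE/(n − 2) = 10290/26 = 395.769.
SE(b₁) = √(MSE/Sₓₓ) = √(395.769/3105) = 0.357018.
t = (1.266 − 0.326) / 0.357018 = 2.633.
df = n − 2 = 26.
Two-sided p ≈ 0.0141, which is < 0.05, so reject H₀.
There is evidence that the true slope on years of experience differs from 0.326 $1000s per unit.

t = 2.633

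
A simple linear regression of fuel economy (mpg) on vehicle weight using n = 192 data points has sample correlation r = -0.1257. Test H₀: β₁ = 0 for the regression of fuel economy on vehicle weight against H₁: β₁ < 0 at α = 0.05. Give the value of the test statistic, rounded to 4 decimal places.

t = r·√(n − 2)/√(1 − r²) = -0.1257·√190/√0.9842 = -1.7465.
df = n − 2 = 190.
One-sided p ≈ 0.0412, which is < 0.05, so reject H₀.
There is evidence of a linear association between vehicle weight and fuel economy.

t = -1.7465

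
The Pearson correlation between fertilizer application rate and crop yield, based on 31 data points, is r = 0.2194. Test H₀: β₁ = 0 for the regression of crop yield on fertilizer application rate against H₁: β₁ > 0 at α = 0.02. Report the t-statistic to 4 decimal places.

t = r·√(n − 2)/√(1 − r²) = 0.2194·√29/√0.951864 = 1.2110.
df = n − 2 = 29.
One-sided p ≈ 0.1178, which is ≥ 0.02, so fail to reject H₀.
The data do not give significant evidence of a linear association between fertilizer application rate and crop yield.

t = 1.2110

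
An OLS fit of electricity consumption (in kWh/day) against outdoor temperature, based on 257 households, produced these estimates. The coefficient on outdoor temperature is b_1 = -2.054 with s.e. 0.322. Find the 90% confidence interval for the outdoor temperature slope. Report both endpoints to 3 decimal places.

(-2.586, -1.522)

df = n − 2 = 257 − 2 = 255.
t* = t_{0.05, 255} = 1.650851.
Margin = t* × SE = 1.650851 × 0.322 = 0.53157.
CI: -2.054 ± 0.53157 → (-2.586, -1.522).
With 90% confidence, each one-unit increase in outdoor temperature is associated with a change of between -2.586 and -1.522 kWh/day in electricity consumption.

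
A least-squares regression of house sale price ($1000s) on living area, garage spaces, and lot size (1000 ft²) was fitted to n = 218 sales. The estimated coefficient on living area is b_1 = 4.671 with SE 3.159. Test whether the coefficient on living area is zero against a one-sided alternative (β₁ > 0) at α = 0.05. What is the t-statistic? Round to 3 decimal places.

t = 1.479

H₀: β₁ = 0 vs H₁: β₁ > 0.
t = (b_1 − β₁⁰)/SE = 4.671 / 3.159 = 1.479.
df = n − k − 1 = 218 − 3 − 1 = 214.
One-sided p ≈ 0.0704, which is ≥ 0.05, so fail to reject H₀.
The data do not give significant evidence that the true slope on living area is positive, holding the other predictors fixed.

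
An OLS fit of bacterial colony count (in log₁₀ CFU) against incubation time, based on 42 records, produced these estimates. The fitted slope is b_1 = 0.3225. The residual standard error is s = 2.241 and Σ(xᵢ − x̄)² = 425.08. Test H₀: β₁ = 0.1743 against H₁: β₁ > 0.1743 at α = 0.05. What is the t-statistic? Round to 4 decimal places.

t = 1.3635

SE(b_1) = s/√Sₓₓ = 2.241/√425.08 = 0.108694.
t = (0.3225 − 0.1743) / 0.108694 = 1.3635.
df = n − 2 = 40.
One-sided p ≈ 0.0902, which is ≥ 0.05, so fail to reject H₀.
The data do not give significant evidence that the true slope on incubation time exceeds 0.1743 log₁₀ CFU per unit.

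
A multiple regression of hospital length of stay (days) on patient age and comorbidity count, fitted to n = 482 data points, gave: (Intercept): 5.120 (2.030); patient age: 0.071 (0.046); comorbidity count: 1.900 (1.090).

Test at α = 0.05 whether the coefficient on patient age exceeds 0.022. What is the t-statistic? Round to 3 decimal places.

t = 1.065

Read off: b = 0.071, SE = 0.046 for patient age.
H₀: β₁ = 0.022 vs H₁: β₁ > 0.022.
t = (0.071 − 0.022) / 0.046 = 1.065.
df = n − k − 1 = 482 − 2 − 1 = 479.
One-sided p ≈ 0.1437, which is ≥ 0.05, so fail to reject H₀.
The data do not give significant evidence that the true slope on patient age exceeds 0.022 days per unit, holding the other predictors fixed.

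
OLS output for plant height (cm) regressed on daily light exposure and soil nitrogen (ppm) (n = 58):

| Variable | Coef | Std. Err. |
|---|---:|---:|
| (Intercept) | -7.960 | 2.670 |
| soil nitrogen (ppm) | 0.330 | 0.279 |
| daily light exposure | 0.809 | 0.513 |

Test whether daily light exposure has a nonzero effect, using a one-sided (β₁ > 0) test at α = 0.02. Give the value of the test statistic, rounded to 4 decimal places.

Read off: b = 0.809, SE = 0.513 for daily light exposure.
H₀: β₁ = 0 vs H₁: β₁ > 0.
t = 0.809 / 0.513 = 1.5770.
df = n − k − 1 = 58 − 2 − 1 = 55.
One-sided p ≈ 0.0603, which is ≥ 0.02, so fail to reject H₀.
The data do not give significant evidence that the true slope on daily light exposure is positive, holding the other predictors fixed.

t = 1.5770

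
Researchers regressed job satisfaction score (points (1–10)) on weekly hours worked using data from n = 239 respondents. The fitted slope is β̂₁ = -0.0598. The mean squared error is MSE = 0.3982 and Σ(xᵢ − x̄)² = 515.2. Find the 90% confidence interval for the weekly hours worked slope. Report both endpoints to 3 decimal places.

SE(β̂₁) = √(MSE/Sₓₓ) = √(0.3982/515.2) = 0.0278011.
df = n − 2 = 237.
t* = t_{0.05, 237} = 1.651308.
Margin = t* × SE = 1.651308 × 0.0278011 = 0.04591.
CI: -0.0598 ± 0.04591 → (-0.106, -0.014).
With 90% confidence, each one-unit increase in weekly hours worked is associated with a change of between -0.106 and -0.014 points (1–10) in job satisfaction score.

(-0.106, -0.014)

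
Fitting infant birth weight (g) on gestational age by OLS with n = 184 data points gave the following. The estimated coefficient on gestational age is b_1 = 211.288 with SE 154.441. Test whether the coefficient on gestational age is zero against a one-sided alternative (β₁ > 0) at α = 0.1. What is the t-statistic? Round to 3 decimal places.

H₀: β₁ = 0 vs H₁: β₁ > 0.
t = (b_1 − β₁⁰)/SE = 211.288 / 154.441 = 1.368.
df = n − 2 = 184 − 2 = 182.
One-sided p ≈ 0.0865, which is < 0.1, so reject H₀.
There is evidence that the true slope on gestational age is positive.

t = 1.368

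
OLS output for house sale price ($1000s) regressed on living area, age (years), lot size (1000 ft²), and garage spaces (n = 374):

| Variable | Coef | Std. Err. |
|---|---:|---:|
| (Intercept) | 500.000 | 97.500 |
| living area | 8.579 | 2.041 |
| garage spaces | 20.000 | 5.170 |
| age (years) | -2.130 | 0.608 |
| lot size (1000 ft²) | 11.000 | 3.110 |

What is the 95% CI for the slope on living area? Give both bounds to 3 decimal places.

(4.566, 12.592)

Read off: b = 8.579, SE = 2.041 for living area.
df = n − k − 1 = 374 − 4 − 1 = 369.
t* = t_{0.025, 369} = 1.966414.
Margin = t* × SE = 1.966414 × 2.041 = 4.01345.
CI: 8.579 ± 4.01345 → (4.566, 12.592).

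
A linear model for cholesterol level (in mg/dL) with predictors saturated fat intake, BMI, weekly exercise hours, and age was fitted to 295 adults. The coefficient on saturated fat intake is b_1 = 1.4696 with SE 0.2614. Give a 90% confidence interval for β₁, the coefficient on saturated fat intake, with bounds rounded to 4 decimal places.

(1.0383, 1.9009)

df = n − k − 1 = 295 − 4 − 1 = 290.
t* = t_{0.05, 290} = 1.650125.
Margin = t* × SE = 1.650125 × 0.2614 = 0.431343.
CI: 1.4696 ± 0.431343 → (1.0383, 1.9009).
With 90% confidence, each one-unit increase in saturated fat intake is associated with a change of between 1.0383 and 1.9009 mg/dL in cholesterol level, holding the other predictors fixed.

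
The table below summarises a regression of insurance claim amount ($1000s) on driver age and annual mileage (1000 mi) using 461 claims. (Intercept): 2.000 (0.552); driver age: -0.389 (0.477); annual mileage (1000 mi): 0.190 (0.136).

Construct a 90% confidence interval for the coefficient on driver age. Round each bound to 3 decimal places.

Read off: b = -0.389, SE = 0.477 for driver age.
df = n − k − 1 = 461 − 2 − 1 = 458.
t* = t_{0.05, 458} = 1.648187.
Margin = t* × SE = 1.648187 × 0.477 = 0.78619.
CI: -0.389 ± 0.78619 → (-1.175, 0.397).

(-1.175, 0.397)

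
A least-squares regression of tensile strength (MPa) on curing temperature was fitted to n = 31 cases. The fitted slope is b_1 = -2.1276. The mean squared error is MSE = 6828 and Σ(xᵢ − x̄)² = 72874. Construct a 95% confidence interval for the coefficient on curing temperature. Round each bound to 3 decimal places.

(-2.754, -1.502)

SE(b_1) = √(MSE/Sₓₓ) = √(6828/72874) = 0.306098.
df = n − 2 = 29.
t* = t_{0.025, 29} = 2.04523.
Margin = t* × SE = 2.04523 × 0.306098 = 0.62604.
CI: -2.1276 ± 0.62604 → (-2.754, -1.502).
With 95% confidence, each one-unit increase in curing temperature is associated with a change of between -2.754 and -1.502 MPa in tensile strength.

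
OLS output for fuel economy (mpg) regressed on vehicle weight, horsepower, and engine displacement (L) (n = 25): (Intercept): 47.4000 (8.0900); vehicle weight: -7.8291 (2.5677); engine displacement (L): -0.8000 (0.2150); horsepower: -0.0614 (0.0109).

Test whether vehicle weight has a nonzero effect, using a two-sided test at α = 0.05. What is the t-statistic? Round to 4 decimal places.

Read off: b = -7.8291, SE = 2.5677 for vehicle weight.
H₀: β₁ = 0 vs H₁: β₁ ≠ 0.
t = -7.8291 / 2.5677 = -3.0491.
df = n − k − 1 = 25 − 3 − 1 = 21.
Two-sided p ≈ 0.0061, which is < 0.05, so reject H₀.
There is evidence that vehicle weight is associated with fuel economy, holding the other predictors fixed.

t = -3.0491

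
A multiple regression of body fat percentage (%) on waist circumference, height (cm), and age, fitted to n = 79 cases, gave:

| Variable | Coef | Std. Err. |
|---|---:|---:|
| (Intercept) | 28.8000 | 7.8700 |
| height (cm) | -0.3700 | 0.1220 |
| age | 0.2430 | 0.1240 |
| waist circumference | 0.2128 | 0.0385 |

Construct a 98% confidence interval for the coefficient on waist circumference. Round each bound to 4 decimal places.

Read off: b = 0.2128, SE = 0.0385 for waist circumference.
df = n − k − 1 = 79 − 3 − 1 = 75.
t* = t_{0.01, 75} = 2.377102.
Margin = t* × SE = 2.377102 × 0.0385 = 0.091518.
CI: 0.2128 ± 0.091518 → (0.1213, 0.3043).

(0.1213, 0.3043)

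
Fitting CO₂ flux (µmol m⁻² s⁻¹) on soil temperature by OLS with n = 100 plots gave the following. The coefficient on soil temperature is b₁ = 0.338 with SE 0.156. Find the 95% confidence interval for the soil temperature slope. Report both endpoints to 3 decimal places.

df = n − 2 = 100 − 2 = 98.
t* = t_{0.025, 98} = 1.984467.
Margin = t* × SE = 1.984467 × 0.156 = 0.30958.
CI: 0.338 ± 0.30958 → (0.028, 0.648).
With 95% confidence, each one-unit increase in soil temperature is associated with a change of between 0.028 and 0.648 µmol m⁻² s⁻¹ in CO₂ flux.

(0.028, 0.648)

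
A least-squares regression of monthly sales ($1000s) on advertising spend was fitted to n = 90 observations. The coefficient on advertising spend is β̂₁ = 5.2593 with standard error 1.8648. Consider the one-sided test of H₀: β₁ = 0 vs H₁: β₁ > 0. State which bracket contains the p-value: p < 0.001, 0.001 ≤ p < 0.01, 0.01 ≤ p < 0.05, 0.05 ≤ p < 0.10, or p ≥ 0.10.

t = 5.2593 / 1.8648 = 2.820.
df = n − 2 = 90 − 2 = 88.
One-sided p = P(T_{88} > t) ≈ 0.0030.
So 0.001 ≤ p < 0.01.

0.001 ≤ p < 0.01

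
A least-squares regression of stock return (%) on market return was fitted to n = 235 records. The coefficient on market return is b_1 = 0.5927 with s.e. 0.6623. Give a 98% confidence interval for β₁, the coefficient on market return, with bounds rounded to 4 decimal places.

df = n − 2 = 235 − 2 = 233.
t* = t_{0.01, 233} = 2.342458.
Margin = t* × SE = 2.342458 × 0.6623 = 1.551410.
CI: 0.5927 ± 1.551410 → (-0.9587, 2.1441).
With 98% confidence, each one-unit increase in market return is associated with a change of between -0.9587 and 2.1441 % in stock return.

(-0.9587, 2.1441)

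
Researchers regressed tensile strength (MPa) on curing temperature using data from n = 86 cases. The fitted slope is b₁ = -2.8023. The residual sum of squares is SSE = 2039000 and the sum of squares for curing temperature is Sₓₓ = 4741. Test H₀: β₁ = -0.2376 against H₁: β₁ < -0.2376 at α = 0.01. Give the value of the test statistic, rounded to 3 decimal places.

MSE = SSE/(n − 2) = 2039000/84 = 24273.8.
SE(b₁) = √(MSE/Sₓₓ) = √(24273.8/4741) = 2.26274.
t = (-2.8023 − (-0.2376)) / 2.26274 = -1.133.
df = n − 2 = 84.
One-sided p ≈ 0.1301, which is ≥ 0.01, so fail to reject H₀.
The data do not give significant evidence that the true slope on curing temperature is below -0.2376 MPa per unit.

t = -1.133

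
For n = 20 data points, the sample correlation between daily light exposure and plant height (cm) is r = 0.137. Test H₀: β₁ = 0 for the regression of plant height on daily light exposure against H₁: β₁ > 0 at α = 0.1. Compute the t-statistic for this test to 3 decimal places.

t = r·√(n − 2)/√(1 − r²) = 0.137·√18/√0.981231 = 0.587.
df = n − 2 = 18.
One-sided p ≈ 0.2823, which is ≥ 0.1, so fail to reject H₀.
The data do not give significant evidence of a linear association between daily light exposure and plant height.

t = 0.587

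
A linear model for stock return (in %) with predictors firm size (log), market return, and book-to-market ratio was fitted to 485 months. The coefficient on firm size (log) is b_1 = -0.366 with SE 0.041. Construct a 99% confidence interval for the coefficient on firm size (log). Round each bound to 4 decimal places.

df = n − k − 1 = 485 − 3 − 1 = 481.
t* = t_{0.005, 481} = 2.586089.
Margin = t* × SE = 2.586089 × 0.041 = 0.106030.
CI: -0.366 ± 0.106030 → (-0.4720, -0.2600).
With 99% confidence, each one-unit increase in firm size (log) is associated with a change of between -0.4720 and -0.2600 % in stock return, holding the other predictors fixed.

(-0.4720, -0.2600)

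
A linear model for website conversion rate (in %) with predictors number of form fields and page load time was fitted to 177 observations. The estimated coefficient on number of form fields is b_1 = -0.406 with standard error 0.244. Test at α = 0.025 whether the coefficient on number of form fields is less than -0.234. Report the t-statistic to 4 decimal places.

t = -0.7049

H₀: β₁ = -0.234 vs H₁: β₁ < -0.234.
t = (b_1 − β₁⁰)/SE = (-0.406 − (-0.234)) / 0.244 = -0.7049.
df = n − k − 1 = 177 − 2 − 1 = 174.
One-sided p ≈ 0.2409, which is ≥ 0.025, so fail to reject H₀.
The data do not give significant evidence that the true slope on number of form fields is below -0.234 % per unit, holding the other predictors fixed.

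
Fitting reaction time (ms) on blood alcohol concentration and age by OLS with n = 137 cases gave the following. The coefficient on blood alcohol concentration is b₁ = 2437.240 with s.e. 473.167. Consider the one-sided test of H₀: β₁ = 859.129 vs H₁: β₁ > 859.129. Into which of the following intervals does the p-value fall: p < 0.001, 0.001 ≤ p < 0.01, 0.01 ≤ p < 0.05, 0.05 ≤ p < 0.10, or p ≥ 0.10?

t = (2437.240 − 859.129) / 473.167 = 3.335.
df = n − k − 1 = 137 − 2 − 1 = 134.
One-sided p = P(T_{134} > t) ≈ 0.0006.
So p < 0.001.

p < 0.001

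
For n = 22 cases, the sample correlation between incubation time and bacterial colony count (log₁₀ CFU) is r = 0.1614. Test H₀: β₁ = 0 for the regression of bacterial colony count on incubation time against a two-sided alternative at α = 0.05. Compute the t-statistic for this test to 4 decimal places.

t = r·√(n − 2)/√(1 − r²) = 0.1614·√20/√0.97395 = 0.7314.
df = n − 2 = 20.
Two-sided p ≈ 0.4730, which is ≥ 0.05, so fail to reject H₀.
The data do not give significant evidence of a linear association between incubation time and bacterial colony count.

t = 0.7314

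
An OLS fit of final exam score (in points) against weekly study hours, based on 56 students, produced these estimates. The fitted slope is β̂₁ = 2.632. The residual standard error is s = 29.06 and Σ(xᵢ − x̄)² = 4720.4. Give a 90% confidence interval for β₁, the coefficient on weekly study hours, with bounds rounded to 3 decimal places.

SE(β̂₁) = s/√Sₓₓ = 29.06/√4720.4 = 0.422967.
df = n − 2 = 54.
t* = t_{0.05, 54} = 1.673565.
Margin = t* × SE = 1.673565 × 0.422967 = 0.70786.
CI: 2.632 ± 0.70786 → (1.924, 3.340).
With 90% confidence, each one-unit increase in weekly study hours is associated with a change of between 1.924 and 3.340 points in final exam score.

(1.924, 3.340)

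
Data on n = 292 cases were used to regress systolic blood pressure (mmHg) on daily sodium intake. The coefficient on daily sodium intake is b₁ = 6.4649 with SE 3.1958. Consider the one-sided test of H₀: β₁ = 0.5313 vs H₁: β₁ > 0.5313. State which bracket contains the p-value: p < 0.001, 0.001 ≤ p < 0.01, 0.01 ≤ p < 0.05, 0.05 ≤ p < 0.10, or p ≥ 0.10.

t = (6.4649 − 0.5313) / 3.1958 = 1.857.
df = n − 2 = 292 − 2 = 290.
One-sided p = P(T_{290} > t) ≈ 0.0322.
So 0.01 ≤ p < 0.05.

0.01 ≤ p < 0.05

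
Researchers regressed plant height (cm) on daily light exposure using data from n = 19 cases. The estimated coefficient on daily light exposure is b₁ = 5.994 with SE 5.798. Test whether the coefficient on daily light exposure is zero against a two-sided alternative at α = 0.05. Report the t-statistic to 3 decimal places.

H₀: β₁ = 0 vs H₁: β₁ ≠ 0.
t = (b₁ − β₁⁰)/SE = 5.994 / 5.798 = 1.034.
df = n − 2 = 19 − 2 = 17.
Two-sided p ≈ 0.3157, which is ≥ 0.05, so fail to reject H₀.
The data do not give significant evidence of an association between daily light exposure and plant height.

t = 1.034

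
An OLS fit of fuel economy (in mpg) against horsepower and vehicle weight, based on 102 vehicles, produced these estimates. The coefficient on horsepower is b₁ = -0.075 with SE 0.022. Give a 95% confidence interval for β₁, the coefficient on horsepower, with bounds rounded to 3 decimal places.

df = n − k − 1 = 102 − 2 − 1 = 99.
t* = t_{0.025, 99} = 1.984217.
Margin = t* × SE = 1.984217 × 0.022 = 0.04365.
CI: -0.075 ± 0.04365 → (-0.119, -0.031).
With 95% confidence, each one-unit increase in horsepower is associated with a change of between -0.119 and -0.031 mpg in fuel economy, holding the other predictors fixed.

(-0.119, -0.031)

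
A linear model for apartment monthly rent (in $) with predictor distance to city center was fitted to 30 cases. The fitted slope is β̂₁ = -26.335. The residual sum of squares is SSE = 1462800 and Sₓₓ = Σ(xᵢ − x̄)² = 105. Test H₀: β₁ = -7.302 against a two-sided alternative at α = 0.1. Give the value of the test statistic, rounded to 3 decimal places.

MSE = SSE/(n − 2) = 1462800/28 = 52242.9.
SE(β̂₁) = √(MSE/Sₓₓ) = √(52242.9/105) = 22.3059.
t = (-26.335 − (-7.302)) / 22.3059 = -0.853.
df = n − 2 = 28.
Two-sided p ≈ 0.4007, which is ≥ 0.1, so fail to reject H₀.
The data are consistent with a true slope of -7.302 $ per unit of distance to city center.

t = -0.853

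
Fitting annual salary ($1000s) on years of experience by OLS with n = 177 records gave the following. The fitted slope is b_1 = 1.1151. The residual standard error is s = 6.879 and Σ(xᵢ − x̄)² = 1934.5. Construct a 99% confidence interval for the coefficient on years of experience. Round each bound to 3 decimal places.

SE(b_1) = s/√Sₓₓ = 6.879/√1934.5 = 0.156402.
df = n − 2 = 175.
t* = t_{0.005, 175} = 2.604215.
Margin = t* × SE = 2.604215 × 0.156402 = 0.40730.
CI: 1.1151 ± 0.40730 → (0.708, 1.522).
With 99% confidence, each one-unit increase in years of experience is associated with a change of between 0.708 and 1.522 $1000s in annual salary.

(0.708, 1.522)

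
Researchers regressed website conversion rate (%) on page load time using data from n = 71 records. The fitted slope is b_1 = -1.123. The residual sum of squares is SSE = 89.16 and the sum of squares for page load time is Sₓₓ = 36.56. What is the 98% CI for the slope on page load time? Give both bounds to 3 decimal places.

MSE = SSE/(n − 2) = 89.16/69 = 1.29217.
SE(b_1) = √(MSE/Sₓₓ) = √(1.29217/36.56) = 0.188.
df = n − 2 = 69.
t* = t_{0.01, 69} = 2.381615.
Margin = t* × SE = 2.381615 × 0.188 = 0.44774.
CI: -1.123 ± 0.44774 → (-1.571, -0.675).
With 98% confidence, each one-unit increase in page load time is associated with a change of between -1.571 and -0.675 % in website conversion rate.

(-1.571, -0.675)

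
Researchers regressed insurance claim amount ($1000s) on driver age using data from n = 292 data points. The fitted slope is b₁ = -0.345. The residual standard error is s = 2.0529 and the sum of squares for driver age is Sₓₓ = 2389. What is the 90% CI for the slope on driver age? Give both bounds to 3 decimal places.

(-0.414, -0.276)

SE(b₁) = s/√Sₓₓ = 2.0529/√2389 = 0.042001.
df = n − 2 = 290.
t* = t_{0.05, 290} = 1.650125.
Margin = t* × SE = 1.650125 × 0.042001 = 0.06931.
CI: -0.345 ± 0.06931 → (-0.414, -0.276).
With 90% confidence, each one-unit increase in driver age is associated with a change of between -0.414 and -0.276 $1000s in insurance claim amount.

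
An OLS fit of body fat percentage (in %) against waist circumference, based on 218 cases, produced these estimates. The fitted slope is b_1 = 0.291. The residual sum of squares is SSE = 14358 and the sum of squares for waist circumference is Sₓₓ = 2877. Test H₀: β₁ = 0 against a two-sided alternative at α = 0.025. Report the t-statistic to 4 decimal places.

MSE = SSE/(n − 2) = 14358/216 = 66.4722.
SE(b_1) = √(MSE/Sₓₓ) = √(66.4722/2877) = 0.152002.
t = 0.291 / 0.152002 = 1.9144.
df = n − 2 = 216.
Two-sided p ≈ 0.0569, which is ≥ 0.025, so fail to reject H₀.
The data do not give significant evidence of an association between waist circumference and body fat percentage.

t = 1.9144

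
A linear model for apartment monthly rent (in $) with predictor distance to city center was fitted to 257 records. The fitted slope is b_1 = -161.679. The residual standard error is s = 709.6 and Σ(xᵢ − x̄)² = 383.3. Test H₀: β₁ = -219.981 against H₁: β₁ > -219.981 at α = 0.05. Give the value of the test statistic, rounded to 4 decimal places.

t = 1.6086

SE(b_1) = s/√Sₓₓ = 709.6/√383.3 = 36.2447.
t = (-161.679 − (-219.981)) / 36.2447 = 1.6086.
df = n − 2 = 255.
One-sided p ≈ 0.0545, which is ≥ 0.05, so fail to reject H₀.
The data do not give significant evidence that the true slope on distance to city center exceeds -219.981 $ per unit.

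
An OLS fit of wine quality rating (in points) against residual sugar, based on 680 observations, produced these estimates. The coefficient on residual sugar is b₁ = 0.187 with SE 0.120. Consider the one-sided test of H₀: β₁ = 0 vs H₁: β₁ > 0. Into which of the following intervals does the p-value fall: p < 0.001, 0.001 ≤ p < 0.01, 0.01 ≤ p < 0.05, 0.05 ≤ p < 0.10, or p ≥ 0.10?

0.05 ≤ p < 0.10

t = 0.187 / 0.120 = 1.558.
df = n − 2 = 680 − 2 = 678.
One-sided p = P(T_{678} > t) ≈ 0.0598.
So 0.05 ≤ p < 0.10.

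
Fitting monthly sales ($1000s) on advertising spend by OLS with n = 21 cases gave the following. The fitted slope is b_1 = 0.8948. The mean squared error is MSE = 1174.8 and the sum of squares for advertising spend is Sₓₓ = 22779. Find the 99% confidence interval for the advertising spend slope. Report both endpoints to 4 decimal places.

SE(b_1) = √(MSE/Sₓₓ) = √(1174.8/22779) = 0.227099.
df = n − 2 = 19.
t* = t_{0.005, 19} = 2.860935.
Margin = t* × SE = 2.860935 × 0.227099 = 0.649715.
CI: 0.8948 ± 0.649715 → (0.2451, 1.5445).
With 99% confidence, each one-unit increase in advertising spend is associated with a change of between 0.2451 and 1.5445 $1000s in monthly sales.

(0.2451, 1.5445)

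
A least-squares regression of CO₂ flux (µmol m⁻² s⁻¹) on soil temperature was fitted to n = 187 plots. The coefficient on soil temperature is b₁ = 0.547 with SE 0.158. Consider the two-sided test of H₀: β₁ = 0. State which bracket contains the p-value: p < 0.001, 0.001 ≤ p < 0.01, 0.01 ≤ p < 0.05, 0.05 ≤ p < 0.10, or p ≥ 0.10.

t = 0.547 / 0.158 = 3.462.
df = n − 2 = 187 − 2 = 185.
Two-sided p = 2·P(T_{185} > |t|) ≈ 0.0007.
So p < 0.001.

p < 0.001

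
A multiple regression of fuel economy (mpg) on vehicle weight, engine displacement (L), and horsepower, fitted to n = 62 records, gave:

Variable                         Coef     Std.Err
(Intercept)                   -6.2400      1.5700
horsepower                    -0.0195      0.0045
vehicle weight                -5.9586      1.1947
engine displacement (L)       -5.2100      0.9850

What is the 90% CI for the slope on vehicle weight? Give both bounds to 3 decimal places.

Read off: b = -5.9586, SE = 1.1947 for vehicle weight.
df = n − k − 1 = 62 − 3 − 1 = 58.
t* = t_{0.05, 58} = 1.671553.
Margin = t* × SE = 1.671553 × 1.1947 = 1.99700.
CI: -5.9586 ± 1.99700 → (-7.956, -3.962).

(-7.956, -3.962)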